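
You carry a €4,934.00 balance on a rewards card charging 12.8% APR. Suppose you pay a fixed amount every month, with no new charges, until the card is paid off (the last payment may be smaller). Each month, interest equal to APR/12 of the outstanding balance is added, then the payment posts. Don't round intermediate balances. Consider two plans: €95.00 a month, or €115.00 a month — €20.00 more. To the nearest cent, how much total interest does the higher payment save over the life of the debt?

€597.80

Monthly rate r = 12.8%/12 = 1.06667% = 0.0106667.
At €95.00/mo: n = ⌈−ln(1 − rB₀/P)/ln(1+r)⌉ = 77 payments (last €9.42); total interest = total paid − €4,934.00 = €2,295.42.
At €115.00/mo: 58 payments (last €76.62); total interest €1,697.62.
Interest saved = €2,295.42 − €1,697.62 = €597.80.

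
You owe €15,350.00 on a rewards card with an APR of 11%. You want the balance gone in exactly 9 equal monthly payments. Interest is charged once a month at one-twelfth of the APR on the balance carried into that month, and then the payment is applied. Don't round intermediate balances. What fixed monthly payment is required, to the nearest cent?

Monthly rate r = 11%/12 = 0.916667% = 0.00916667.
Level-payment amortization: P = B₀·r / (1 − (1+r)^(−n)) = 15350.00·0.00916667 / (1 − 1.00917^(−9)).
Denominator 1 − (1+r)^(−9) = 0.0788424285.
P = 140.708 / 0.0788424285 ≈ 1784.68.

€1,784.68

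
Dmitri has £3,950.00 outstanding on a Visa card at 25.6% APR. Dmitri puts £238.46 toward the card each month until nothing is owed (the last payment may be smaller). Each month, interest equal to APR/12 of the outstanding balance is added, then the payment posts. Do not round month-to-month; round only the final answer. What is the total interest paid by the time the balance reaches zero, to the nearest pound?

Monthly rate r = 25.6%/12 = 2.13333% = 0.0213333.
Payoff takes n = ⌈−ln(1 − rB₀/P)/ln(1+r)⌉ = ⌈20.654⌉ = 21 payments; the last is £156.63.
Total paid = 20·£238.46 + £156.63 = £4,925.83.
Total interest = total paid − principal = £4,925.83 − £3,950.00 = £975.83.

£976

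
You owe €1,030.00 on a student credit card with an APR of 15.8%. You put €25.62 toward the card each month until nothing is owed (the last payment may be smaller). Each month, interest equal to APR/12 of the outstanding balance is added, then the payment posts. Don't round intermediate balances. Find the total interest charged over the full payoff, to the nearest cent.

€446.08

Monthly rate r = 15.8%/12 = 1.31667% = 0.0131667.
Payoff takes n = ⌈−ln(1 − rB₀/P)/ln(1+r)⌉ = ⌈57.613⌉ = 58 payments; the last is €15.74.
Total paid = 57·€25.62 + €15.74 = €1,476.08.
Total interest = total paid − principal = €1,476.08 − €1,030.00 = €446.08.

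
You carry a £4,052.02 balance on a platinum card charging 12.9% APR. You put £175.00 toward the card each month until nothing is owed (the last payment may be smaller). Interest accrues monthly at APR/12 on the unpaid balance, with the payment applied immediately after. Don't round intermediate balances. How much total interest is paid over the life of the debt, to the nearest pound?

£633

Monthly rate r = 12.9%/12 = 1.075% = 0.01075.
Payoff takes n = ⌈−ln(1 − rB₀/P)/ln(1+r)⌉ = ⌈26.769⌉ = 27 payments; the last is £134.72.
Total paid = 26·£175.00 + £134.72 = £4,684.72.
Total interest = total paid − principal = £4,684.72 − £4,052.02 = £632.70.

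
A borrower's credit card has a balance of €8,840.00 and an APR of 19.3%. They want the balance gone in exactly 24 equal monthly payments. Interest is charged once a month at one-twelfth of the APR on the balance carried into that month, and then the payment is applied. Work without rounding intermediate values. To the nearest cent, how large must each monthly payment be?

Monthly rate r = 19.3%/12 = 1.60833% = 0.0160833.
Level-payment amortization: P = B₀·r / (1 − (1+r)^(−n)) = 8840.00·0.0160833 / (1 − 1.01608^(−24)).
Denominator 1 − (1+r)^(−24) = 0.318138556.
P = 142.177 / 0.318138556 ≈ 446.90.

€446.90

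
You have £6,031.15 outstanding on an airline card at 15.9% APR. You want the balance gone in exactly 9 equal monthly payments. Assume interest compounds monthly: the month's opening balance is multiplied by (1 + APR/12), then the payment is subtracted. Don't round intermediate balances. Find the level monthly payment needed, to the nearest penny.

£715.30

Monthly rate r = 15.9%/12 = 1.325% = 0.01325.
Level-payment amortization: P = B₀·r / (1 − (1+r)^(−n)) = 6031.15·0.01325 / (1 − 1.01325^(−9)).
Denominator 1 − (1+r)^(−9) = 0.111718764.
P = 79.9127 / 0.111718764 ≈ 715.30.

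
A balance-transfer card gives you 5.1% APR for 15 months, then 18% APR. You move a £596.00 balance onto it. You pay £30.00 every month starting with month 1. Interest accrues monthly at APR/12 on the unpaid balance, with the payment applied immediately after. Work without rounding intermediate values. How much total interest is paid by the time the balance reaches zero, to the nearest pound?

Promo months 1–15 at r₀ = 5.1%/12 = 0.00425; months 16+ at r₁ = 18%/12 = 0.015.
After month 15: iterate B ← B·(1+r₀) − £30.00 for 15 months → £171.51.
Then at r₁ with £30.00/mo: n₂ = −ln(1 − r₁·B/P)/ln(1+r₁) ≈ 6.02 → 7 more payments.
Total paid = 21·£30.00 + £0.66 = £630.66; interest = £630.66 − £596.00 = £34.66.

£35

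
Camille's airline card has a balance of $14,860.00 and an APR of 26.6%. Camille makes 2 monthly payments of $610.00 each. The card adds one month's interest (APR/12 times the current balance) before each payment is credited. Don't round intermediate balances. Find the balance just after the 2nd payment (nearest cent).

$14,292.57

Monthly rate r = 26.6%/12 = 2.21667% = 0.0221667.
Each month: B ← B·(1+r) − $610.00.
Month 1: interest $329.40; balance after payment $14,579.40.
Month 2: interest $323.18; balance after payment $14,292.57.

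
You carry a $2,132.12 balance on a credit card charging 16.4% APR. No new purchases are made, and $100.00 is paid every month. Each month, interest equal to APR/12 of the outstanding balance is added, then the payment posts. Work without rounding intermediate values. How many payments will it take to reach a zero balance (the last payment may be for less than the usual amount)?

Monthly rate r = 16.4%/12 = 1.36667% = 0.0136667.
Recurrence: B ← B·(1+r) − $100.00.
Month 1: interest $29.14; balance after payment $2,061.26.
Month 2: interest $28.17; balance after payment $1,989.43.
Closed form: n = −ln(1 − rB₀/P)/ln(1+r) = −ln(0.70861)/ln(1.01367) ≈ 25.375, so the balance reaches zero during payment 26.

26 months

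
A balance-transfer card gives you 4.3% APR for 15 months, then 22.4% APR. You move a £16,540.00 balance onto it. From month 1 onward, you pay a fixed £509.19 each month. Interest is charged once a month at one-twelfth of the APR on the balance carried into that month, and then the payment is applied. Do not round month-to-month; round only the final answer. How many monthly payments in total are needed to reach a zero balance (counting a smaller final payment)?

39 payments

Promo months 1–15 at r₀ = 4.3%/12 = 0.00358333; months 16+ at r₁ = 22.4%/12 = 0.0186667.
After month 15: iterate B ← B·(1+r₀) − £509.19 for 15 months → £9,619.23.
Then at r₁ with £509.19/mo: n₂ = −ln(1 − r₁·B/P)/ln(1+r₁) ≈ 23.51 → 24 more payments.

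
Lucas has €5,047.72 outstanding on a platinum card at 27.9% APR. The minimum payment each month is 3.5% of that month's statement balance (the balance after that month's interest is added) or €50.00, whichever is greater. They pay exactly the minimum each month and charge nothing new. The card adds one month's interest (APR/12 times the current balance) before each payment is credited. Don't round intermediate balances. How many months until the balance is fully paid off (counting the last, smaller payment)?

148 months

Monthly rate r = 27.9%/12 = 2.325% = 0.02325.
While 3.5% of the post-interest balance exceeds €50.00, each month B ← (B·(1+r))·(1 − 0.035), i.e. B shrinks by the factor (1+r)·0.965 = 0.98744.
This holds for months 1–102. Entering month 103 the balance is €1,390.02; 3.5% of the post-interest balance is now below €50.00, so the flat €50.00 minimum applies from here.
From month 103 a fixed €50.00 at rate r clears €1,390.02 in 46 more payments. Total: 102 + 46 = 148 months.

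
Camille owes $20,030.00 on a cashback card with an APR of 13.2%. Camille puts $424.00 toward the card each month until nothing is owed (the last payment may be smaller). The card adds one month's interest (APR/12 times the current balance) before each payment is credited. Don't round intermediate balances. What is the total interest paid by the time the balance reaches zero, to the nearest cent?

Monthly rate r = 13.2%/12 = 1.1% = 0.011.
Payoff takes n = ⌈−ln(1 − rB₀/P)/ln(1+r)⌉ = ⌈67.023⌉ = 68 payments; the last is $9.99.
Total paid = 67·$424.00 + $9.99 = $28,417.99.
Total interest = total paid − principal = $28,417.99 − $20,030.00 = $8,387.99.

$8,387.99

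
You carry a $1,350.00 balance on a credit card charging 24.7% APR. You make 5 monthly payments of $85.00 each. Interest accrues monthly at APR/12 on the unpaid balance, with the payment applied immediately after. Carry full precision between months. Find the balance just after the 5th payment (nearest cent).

Monthly rate r = 24.7%/12 = 2.05833% = 0.0205833.
Each month: B ← B·(1+r) − $85.00.
Month 1: interest $27.79; balance after payment $1,292.79.
Month 2: interest $26.61; balance after payment $1,234.40.
Month 3: interest $25.41; balance after payment $1,174.81.
Month 4: interest $24.18; balance after payment $1,113.99.
Month 5: interest $22.93; balance after payment $1,051.92.

$1,051.92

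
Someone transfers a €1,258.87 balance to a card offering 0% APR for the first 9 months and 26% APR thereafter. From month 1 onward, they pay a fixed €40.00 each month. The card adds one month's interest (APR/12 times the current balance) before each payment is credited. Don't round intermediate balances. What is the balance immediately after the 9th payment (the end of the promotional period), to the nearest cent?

Promo months 1–9 at r₀ = 0%/12 = 0; months 10+ at r₁ = 26%/12 = 0.0216667.
After month 9 (no interest yet): B = €1,258.87 − 9·€40.00 = €898.87.

€898.87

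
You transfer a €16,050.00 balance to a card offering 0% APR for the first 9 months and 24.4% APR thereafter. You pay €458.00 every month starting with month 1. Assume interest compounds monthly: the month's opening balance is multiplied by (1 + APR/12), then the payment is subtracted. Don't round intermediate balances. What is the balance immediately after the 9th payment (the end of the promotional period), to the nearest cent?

€11,928.00

Promo months 1–9 at r₀ = 0%/12 = 0; months 10+ at r₁ = 24.4%/12 = 0.0203333.
After month 9 (no interest yet): B = €16,050.00 − 9·€458.00 = €11,928.00.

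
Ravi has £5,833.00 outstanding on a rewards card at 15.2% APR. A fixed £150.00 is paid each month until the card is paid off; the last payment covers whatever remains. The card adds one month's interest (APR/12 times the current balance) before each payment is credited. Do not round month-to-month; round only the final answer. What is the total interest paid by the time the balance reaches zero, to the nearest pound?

£2,251

Monthly rate r = 15.2%/12 = 1.26667% = 0.0126667.
Payoff takes n = ⌈−ln(1 − rB₀/P)/ln(1+r)⌉ = ⌈53.895⌉ = 54 payments; the last is £134.37.
Total paid = 53·£150.00 + £134.37 = £8,084.37.
Total interest = total paid − principal = £8,084.37 − £5,833.00 = £2,251.37.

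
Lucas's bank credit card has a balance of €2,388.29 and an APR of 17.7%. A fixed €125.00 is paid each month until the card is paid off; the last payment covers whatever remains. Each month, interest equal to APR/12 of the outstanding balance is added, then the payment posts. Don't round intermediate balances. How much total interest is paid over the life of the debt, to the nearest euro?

Monthly rate r = 17.7%/12 = 1.475% = 0.01475.
Payoff takes n = ⌈−ln(1 − rB₀/P)/ln(1+r)⌉ = ⌈22.608⌉ = 23 payments; the last is €76.22.
Total paid = 22·€125.00 + €76.22 = €2,826.22.
Total interest = total paid − principal = €2,826.22 − €2,388.29 = €437.93.

€438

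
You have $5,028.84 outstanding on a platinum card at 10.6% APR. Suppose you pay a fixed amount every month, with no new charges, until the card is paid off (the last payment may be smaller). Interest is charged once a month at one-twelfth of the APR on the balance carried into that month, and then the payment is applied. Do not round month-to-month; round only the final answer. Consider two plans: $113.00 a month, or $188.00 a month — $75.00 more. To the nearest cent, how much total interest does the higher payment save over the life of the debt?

Monthly rate r = 10.6%/12 = 0.883333% = 0.00883333.
At $113.00/mo: n = ⌈−ln(1 − rB₀/P)/ln(1+r)⌉ = 57 payments (last $88.91); total interest = total paid − $5,028.84 = $1,388.07.
At $188.00/mo: 31 payments (last $122.53); total interest $733.69.
Interest saved = $1,388.07 − $733.69 = $654.38.

$654.38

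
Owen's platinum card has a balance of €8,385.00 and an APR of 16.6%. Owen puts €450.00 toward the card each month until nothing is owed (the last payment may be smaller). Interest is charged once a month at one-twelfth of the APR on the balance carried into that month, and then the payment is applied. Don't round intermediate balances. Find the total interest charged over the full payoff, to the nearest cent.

Monthly rate r = 16.6%/12 = 1.38333% = 0.0138333.
Payoff takes n = ⌈−ln(1 − rB₀/P)/ln(1+r)⌉ = ⌈21.697⌉ = 22 payments; the last is €314.28.
Total paid = 21·€450.00 + €314.28 = €9,764.28.
Total interest = total paid − principal = €9,764.28 − €8,385.00 = €1,379.28.

€1,379.28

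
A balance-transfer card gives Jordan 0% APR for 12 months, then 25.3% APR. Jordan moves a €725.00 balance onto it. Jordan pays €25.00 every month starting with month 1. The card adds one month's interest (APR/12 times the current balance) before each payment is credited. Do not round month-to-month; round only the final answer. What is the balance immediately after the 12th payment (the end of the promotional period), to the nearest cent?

€425.00

Promo months 1–12 at r₀ = 0%/12 = 0; months 13+ at r₁ = 25.3%/12 = 0.0210833.
After month 12 (no interest yet): B = €725.00 − 12·€25.00 = €425.00.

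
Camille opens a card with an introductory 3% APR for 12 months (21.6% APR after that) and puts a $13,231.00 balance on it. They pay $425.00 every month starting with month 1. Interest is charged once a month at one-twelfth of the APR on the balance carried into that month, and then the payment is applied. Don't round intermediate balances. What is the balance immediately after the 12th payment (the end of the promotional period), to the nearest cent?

$8,462.72

Promo months 1–12 at r₀ = 3%/12 = 0.0025; months 13+ at r₁ = 21.6%/12 = 0.018.
After month 12: iterate B ← B·(1+r₀) − $425.00 for 12 months → $8,462.72.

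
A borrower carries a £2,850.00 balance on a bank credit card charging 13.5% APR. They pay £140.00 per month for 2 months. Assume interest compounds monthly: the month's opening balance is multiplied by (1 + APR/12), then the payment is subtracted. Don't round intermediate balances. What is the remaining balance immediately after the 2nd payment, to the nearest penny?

Monthly rate r = 13.5%/12 = 1.125% = 0.01125.
Each month: B ← B·(1+r) − £140.00.
Month 1: interest £32.06; balance after payment £2,742.06.
Month 2: interest £30.85; balance after payment £2,632.91.

£2,632.91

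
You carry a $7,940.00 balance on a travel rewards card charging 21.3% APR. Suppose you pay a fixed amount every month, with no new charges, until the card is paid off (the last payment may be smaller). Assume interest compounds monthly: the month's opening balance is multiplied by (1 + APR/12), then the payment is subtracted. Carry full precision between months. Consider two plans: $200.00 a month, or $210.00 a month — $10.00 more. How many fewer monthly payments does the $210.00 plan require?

Monthly rate r = 21.3%/12 = 1.775% = 0.01775.
At $200.00/mo: n = ⌈−ln(1 − rB₀/P)/ln(1+r)⌉ = 70 payments (last $64.86); total interest = total paid − $7,940.00 = $5,924.86.
At $210.00/mo: 64 payments (last $43.49); total interest $5,333.49.
Payments saved = 70 − 64 = 6.

6 fewer payments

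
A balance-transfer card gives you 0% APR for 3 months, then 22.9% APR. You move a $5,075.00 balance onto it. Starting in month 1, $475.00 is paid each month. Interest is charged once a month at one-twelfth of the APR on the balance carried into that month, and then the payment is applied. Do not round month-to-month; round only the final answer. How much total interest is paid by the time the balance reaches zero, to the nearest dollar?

Promo months 1–3 at r₀ = 0%/12 = 0; months 4+ at r₁ = 22.9%/12 = 0.0190833.
After month 3 (no interest yet): B = $5,075.00 − 3·$475.00 = $3,650.00.
Then at r₁ with $475.00/mo: n₂ = −ln(1 − r₁·B/P)/ln(1+r₁) ≈ 8.39 → 9 more payments.
Total paid = 11·$475.00 + $185.65 = $5,410.65; interest = $5,410.65 − $5,075.00 = $335.65.

$336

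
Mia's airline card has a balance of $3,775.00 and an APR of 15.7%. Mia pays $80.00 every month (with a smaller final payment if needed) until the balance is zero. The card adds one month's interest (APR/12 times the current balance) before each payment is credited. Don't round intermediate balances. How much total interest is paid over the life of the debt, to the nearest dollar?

$2,138

Monthly rate r = 15.7%/12 = 1.30833% = 0.0130833.
Payoff takes n = ⌈−ln(1 − rB₀/P)/ln(1+r)⌉ = ⌈73.908⌉ = 74 payments; the last is $72.65.
Total paid = 73·$80.00 + $72.65 = $5,912.65.
Total interest = total paid − principal = $5,912.65 − $3,775.00 = $2,137.65.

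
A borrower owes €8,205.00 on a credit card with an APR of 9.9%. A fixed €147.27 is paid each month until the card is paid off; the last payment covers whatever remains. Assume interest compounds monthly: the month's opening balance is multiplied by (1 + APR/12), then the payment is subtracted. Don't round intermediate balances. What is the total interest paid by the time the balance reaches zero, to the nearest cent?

€2,827.91

Monthly rate r = 9.9%/12 = 0.825% = 0.00825.
Payoff takes n = ⌈−ln(1 − rB₀/P)/ln(1+r)⌉ = ⌈74.916⌉ = 75 payments; the last is €134.93.
Total paid = 74·€147.27 + €134.93 = €11,032.91.
Total interest = total paid − principal = €11,032.91 − €8,205.00 = €2,827.91.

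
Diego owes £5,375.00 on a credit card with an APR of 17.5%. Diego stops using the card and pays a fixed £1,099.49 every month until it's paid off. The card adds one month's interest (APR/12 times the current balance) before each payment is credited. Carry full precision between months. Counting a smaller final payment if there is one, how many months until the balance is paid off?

Monthly rate r = 17.5%/12 = 1.45833% = 0.0145833.
Recurrence: B ← B·(1+r) − £1,099.49.
Month 1: interest £78.39; balance after payment £4,353.90.
Month 2: interest £63.49; balance after payment £3,317.90.
Month 3: interest £48.39; balance after payment £2,266.80.
Month 4: interest £33.06; balance after payment £1,200.36.
Month 5: interest £17.51; balance after payment £118.38.
Month 6: interest £1.73; balance after payment £0.00.

6 payments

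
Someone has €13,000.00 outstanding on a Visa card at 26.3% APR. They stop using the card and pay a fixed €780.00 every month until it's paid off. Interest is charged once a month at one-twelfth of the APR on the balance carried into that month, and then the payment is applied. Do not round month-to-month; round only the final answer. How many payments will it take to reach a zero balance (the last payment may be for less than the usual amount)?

Monthly rate r = 26.3%/12 = 2.19167% = 0.0219167.
Recurrence: B ← B·(1+r) − €780.00.
Month 1: interest €284.92; balance after payment €12,504.92.
Month 2: interest €274.07; balance after payment €11,998.98.
Closed form: n = −ln(1 − rB₀/P)/ln(1+r) = −ln(0.63472)/ln(1.02192) ≈ 20.967, so the balance reaches zero during payment 21.

21 months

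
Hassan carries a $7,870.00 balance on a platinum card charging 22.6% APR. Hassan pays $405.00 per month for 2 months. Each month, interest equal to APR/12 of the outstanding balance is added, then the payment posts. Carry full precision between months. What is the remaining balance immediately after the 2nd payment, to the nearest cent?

Monthly rate r = 22.6%/12 = 1.88333% = 0.0188333.
Each month: B ← B·(1+r) − $405.00.
Month 1: interest $148.22; balance after payment $7,613.22.
Month 2: interest $143.38; balance after payment $7,351.60.

$7,351.60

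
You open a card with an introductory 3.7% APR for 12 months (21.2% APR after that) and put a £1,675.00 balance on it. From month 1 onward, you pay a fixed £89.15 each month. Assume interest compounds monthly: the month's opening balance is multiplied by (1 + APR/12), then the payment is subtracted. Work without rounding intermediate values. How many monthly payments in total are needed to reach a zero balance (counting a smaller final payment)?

Promo months 1–12 at r₀ = 3.7%/12 = 0.00308333; months 13+ at r₁ = 21.2%/12 = 0.0176667.
After month 12: iterate B ← B·(1+r₀) − £89.15 for 12 months → £649.91.
Then at r₁ with £89.15/mo: n₂ = −ln(1 − r₁·B/P)/ln(1+r₁) ≈ 7.87 → 8 more payments.

20 payments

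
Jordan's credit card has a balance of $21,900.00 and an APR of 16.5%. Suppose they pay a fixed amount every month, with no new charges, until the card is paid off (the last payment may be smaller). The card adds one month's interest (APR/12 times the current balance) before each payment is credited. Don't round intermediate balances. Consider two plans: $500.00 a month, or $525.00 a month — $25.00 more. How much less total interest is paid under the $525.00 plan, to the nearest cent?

$988.75

Monthly rate r = 16.5%/12 = 1.375% = 0.01375.
At $500.00/mo: n = ⌈−ln(1 − rB₀/P)/ln(1+r)⌉ = 68 payments (last $255.60); total interest = total paid − $21,900.00 = $11,855.60.
At $525.00/mo: 63 payments (last $216.85); total interest $10,866.85.
Interest saved = $11,855.60 − $10,866.85 = $988.75.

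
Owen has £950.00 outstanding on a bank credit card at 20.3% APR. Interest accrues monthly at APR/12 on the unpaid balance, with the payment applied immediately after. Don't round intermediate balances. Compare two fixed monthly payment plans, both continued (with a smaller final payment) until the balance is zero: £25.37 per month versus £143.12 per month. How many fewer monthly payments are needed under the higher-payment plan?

Monthly rate r = 20.3%/12 = 1.69167% = 0.0169167.
At £25.37/mo: n = ⌈−ln(1 − rB₀/P)/ln(1+r)⌉ = 60 payments (last £21.06); total interest = total paid − £950.00 = £567.89.
At £143.12/mo: 8 payments (last £14.47); total interest £66.31.
Payments saved = 60 − 8 = 52.

52 fewer payments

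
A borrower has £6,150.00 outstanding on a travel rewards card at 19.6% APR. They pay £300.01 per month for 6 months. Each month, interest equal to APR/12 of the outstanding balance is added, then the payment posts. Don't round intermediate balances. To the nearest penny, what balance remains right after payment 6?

£4,902.67

Monthly rate r = 19.6%/12 = 1.63333% = 0.0163333.
Each month: B ← B·(1+r) − £300.01.
Month 1: interest £100.45; balance after payment £5,950.44.
Month 2: interest £97.19; balance after payment £5,747.62.
Month 3: interest £93.88; balance after payment £5,541.49.
Month 4: interest £90.51; balance after payment £5,331.99.
Month 5: interest £87.09; balance after payment £5,119.07.
Month 6: interest £83.61; balance after payment £4,902.67.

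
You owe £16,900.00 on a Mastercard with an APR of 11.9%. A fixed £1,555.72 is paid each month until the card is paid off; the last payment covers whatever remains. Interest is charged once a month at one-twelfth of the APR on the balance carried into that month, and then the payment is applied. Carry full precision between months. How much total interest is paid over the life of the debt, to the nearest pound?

£1,072

Monthly rate r = 11.9%/12 = 0.991667% = 0.00991667.
Payoff takes n = ⌈−ln(1 − rB₀/P)/ln(1+r)⌉ = ⌈11.551⌉ = 12 payments; the last is £858.94.
Total paid = 11·£1,555.72 + £858.94 = £17,971.86.
Total interest = total paid − principal = £17,971.86 − £16,900.00 = £1,071.86.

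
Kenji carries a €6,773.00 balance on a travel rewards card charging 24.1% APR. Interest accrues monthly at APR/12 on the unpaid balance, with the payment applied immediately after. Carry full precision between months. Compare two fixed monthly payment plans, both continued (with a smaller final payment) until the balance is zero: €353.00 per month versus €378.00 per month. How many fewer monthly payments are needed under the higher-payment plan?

Monthly rate r = 24.1%/12 = 2.00833% = 0.0200833.
At €353.00/mo: n = ⌈−ln(1 − rB₀/P)/ln(1+r)⌉ = 25 payments (last €168.81); total interest = total paid − €6,773.00 = €1,867.81.
At €378.00/mo: 23 payments (last €164.45); total interest €1,707.45.
Payments saved = 25 − 23 = 2.

2 fewer payments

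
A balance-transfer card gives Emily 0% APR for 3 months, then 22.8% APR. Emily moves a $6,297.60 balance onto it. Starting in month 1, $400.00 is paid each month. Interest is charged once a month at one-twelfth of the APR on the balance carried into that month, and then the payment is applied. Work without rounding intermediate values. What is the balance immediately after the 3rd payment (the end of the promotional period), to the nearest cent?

$5,097.60

Promo months 1–3 at r₀ = 0%/12 = 0; months 4+ at r₁ = 22.8%/12 = 0.019.
After month 3 (no interest yet): B = $6,297.60 − 3·$400.00 = $5,097.60.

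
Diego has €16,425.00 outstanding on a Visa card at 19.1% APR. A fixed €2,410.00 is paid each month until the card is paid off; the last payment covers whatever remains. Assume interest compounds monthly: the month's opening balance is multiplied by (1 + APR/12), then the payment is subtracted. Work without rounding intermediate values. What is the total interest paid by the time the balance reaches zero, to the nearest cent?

€1,102.81

Monthly rate r = 19.1%/12 = 1.59167% = 0.0159167.
Payoff takes n = ⌈−ln(1 − rB₀/P)/ln(1+r)⌉ = ⌈7.271⌉ = 8 payments; the last is €657.81.
Total paid = 7·€2,410.00 + €657.81 = €17,527.81.
Total interest = total paid − principal = €17,527.81 − €16,425.00 = €1,102.81.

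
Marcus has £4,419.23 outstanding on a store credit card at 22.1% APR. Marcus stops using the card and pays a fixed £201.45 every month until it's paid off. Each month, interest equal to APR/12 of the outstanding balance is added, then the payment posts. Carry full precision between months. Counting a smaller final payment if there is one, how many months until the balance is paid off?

29 months

Monthly rate r = 22.1%/12 = 1.84167% = 0.0184167.
Recurrence: B ← B·(1+r) − £201.45.
Month 1: interest £81.39; balance after payment £4,299.17.
Month 2: interest £79.18; balance after payment £4,176.89.
Closed form: n = −ln(1 − rB₀/P)/ln(1+r) = −ln(0.59599)/ln(1.01842) ≈ 28.359, so the balance reaches zero during payment 29.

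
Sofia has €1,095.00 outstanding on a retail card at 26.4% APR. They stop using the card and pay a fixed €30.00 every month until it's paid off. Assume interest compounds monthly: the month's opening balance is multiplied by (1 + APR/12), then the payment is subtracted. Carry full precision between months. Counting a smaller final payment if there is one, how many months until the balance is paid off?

75 payments

Monthly rate r = 26.4%/12 = 2.2% = 0.022.
Recurrence: B ← B·(1+r) − €30.00.
Month 1: interest €24.09; balance after payment €1,089.09.
Month 2: interest €23.96; balance after payment €1,083.05.
Closed form: n = −ln(1 − rB₀/P)/ln(1+r) = −ln(0.197)/ln(1.022) ≈ 74.653, so the balance reaches zero during payment 75.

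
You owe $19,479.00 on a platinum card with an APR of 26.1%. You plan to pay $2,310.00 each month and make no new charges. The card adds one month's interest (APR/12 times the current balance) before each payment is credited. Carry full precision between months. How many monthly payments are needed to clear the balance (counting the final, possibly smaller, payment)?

10 payments

Monthly rate r = 26.1%/12 = 2.175% = 0.02175.
Recurrence: B ← B·(1+r) − $2,310.00.
Month 1: interest $423.67; balance after payment $17,592.67.
Month 2: interest $382.64; balance after payment $15,665.31.
Closed form: n = −ln(1 − rB₀/P)/ln(1+r) = −ln(0.81659)/ln(1.02175) ≈ 9.417, so the balance reaches zero during payment 10.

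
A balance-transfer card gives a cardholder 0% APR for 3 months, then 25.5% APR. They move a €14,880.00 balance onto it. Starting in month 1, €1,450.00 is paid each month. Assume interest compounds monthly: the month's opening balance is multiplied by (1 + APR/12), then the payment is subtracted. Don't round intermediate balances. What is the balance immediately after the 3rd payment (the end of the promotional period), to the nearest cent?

Promo months 1–3 at r₀ = 0%/12 = 0; months 4+ at r₁ = 25.5%/12 = 0.02125.
After month 3 (no interest yet): B = €14,880.00 − 3·€1,450.00 = €10,530.00.

€10,530.00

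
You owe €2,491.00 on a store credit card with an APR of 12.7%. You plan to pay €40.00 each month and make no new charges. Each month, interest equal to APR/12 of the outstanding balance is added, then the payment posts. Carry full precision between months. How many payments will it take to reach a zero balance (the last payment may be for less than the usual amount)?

103 months

Monthly rate r = 12.7%/12 = 1.05833% = 0.0105833.
Recurrence: B ← B·(1+r) − €40.00.
Month 1: interest €26.36; balance after payment €2,477.36.
Month 2: interest €26.22; balance after payment €2,463.58.
Closed form: n = −ln(1 − rB₀/P)/ln(1+r) = −ln(0.34092)/ln(1.01058) ≈ 102.216, so the balance reaches zero during payment 103.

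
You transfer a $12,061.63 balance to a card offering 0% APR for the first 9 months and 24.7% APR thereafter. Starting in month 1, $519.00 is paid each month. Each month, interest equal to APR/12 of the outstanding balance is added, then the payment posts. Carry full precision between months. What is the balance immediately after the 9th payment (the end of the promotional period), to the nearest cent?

Promo months 1–9 at r₀ = 0%/12 = 0; months 10+ at r₁ = 24.7%/12 = 0.0205833.
After month 9 (no interest yet): B = $12,061.63 − 9·$519.00 = $7,390.63.

$7,390.63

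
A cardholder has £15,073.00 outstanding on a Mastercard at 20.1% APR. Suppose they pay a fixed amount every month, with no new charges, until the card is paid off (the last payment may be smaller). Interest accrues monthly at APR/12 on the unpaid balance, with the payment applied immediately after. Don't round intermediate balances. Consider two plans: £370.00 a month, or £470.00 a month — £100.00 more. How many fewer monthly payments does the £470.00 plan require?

23 fewer payments

Monthly rate r = 20.1%/12 = 1.675% = 0.01675.
At £370.00/mo: n = ⌈−ln(1 − rB₀/P)/ln(1+r)⌉ = 70 payments (last £14.72); total interest = total paid − £15,073.00 = £10,471.72.
At £470.00/mo: 47 payments (last £178.90); total interest £6,725.90.
Payments saved = 70 − 47 = 23.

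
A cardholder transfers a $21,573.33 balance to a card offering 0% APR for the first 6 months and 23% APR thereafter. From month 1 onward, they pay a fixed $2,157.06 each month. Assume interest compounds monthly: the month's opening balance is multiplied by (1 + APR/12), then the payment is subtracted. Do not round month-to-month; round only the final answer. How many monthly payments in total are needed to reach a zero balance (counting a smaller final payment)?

11 payments

Promo months 1–6 at r₀ = 0%/12 = 0; months 7+ at r₁ = 23%/12 = 0.0191667.
After month 6 (no interest yet): B = $21,573.33 − 6·$2,157.06 = $8,630.97.
Then at r₁ with $2,157.06/mo: n₂ = −ln(1 − r₁·B/P)/ln(1+r₁) ≈ 4.20 → 5 more payments.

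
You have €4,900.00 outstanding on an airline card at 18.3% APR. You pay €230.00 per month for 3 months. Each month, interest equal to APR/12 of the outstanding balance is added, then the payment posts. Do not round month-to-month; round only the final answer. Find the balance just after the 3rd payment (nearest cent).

€4,427.04

Monthly rate r = 18.3%/12 = 1.525% = 0.01525.
Each month: B ← B·(1+r) − €230.00.
Month 1: interest €74.73; balance after payment €4,744.73.
Month 2: interest €72.36; balance after payment €4,587.08.
Month 3: interest €69.95; balance after payment €4,427.04.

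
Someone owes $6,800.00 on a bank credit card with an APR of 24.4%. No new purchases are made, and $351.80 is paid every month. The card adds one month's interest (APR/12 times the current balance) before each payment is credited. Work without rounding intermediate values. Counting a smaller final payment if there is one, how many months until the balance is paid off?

25 payments

Monthly rate r = 24.4%/12 = 2.03333% = 0.0203333.
Recurrence: B ← B·(1+r) − $351.80.
Month 1: interest $138.27; balance after payment $6,586.47.
Month 2: interest $133.92; balance after payment $6,368.59.
Closed form: n = −ln(1 − rB₀/P)/ln(1+r) = −ln(0.60697)/ln(1.02033) ≈ 24.803, so the balance reaches zero during payment 25.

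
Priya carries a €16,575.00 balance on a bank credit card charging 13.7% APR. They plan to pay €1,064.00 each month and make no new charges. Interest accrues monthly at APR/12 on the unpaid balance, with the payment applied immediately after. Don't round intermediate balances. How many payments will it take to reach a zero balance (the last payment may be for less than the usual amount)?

Monthly rate r = 13.7%/12 = 1.14167% = 0.0114167.
Recurrence: B ← B·(1+r) − €1,064.00.
Month 1: interest €189.23; balance after payment €15,700.23.
Month 2: interest €179.24; balance after payment €14,815.48.
Closed form: n = −ln(1 − rB₀/P)/ln(1+r) = −ln(0.82215)/ln(1.01142) ≈ 17.251, so the balance reaches zero during payment 18.

18 months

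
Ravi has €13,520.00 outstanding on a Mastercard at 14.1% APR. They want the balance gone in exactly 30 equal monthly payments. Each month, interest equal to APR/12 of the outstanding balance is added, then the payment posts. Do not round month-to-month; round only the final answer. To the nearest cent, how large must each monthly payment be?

Monthly rate r = 14.1%/12 = 1.175% = 0.01175.
Level-payment amortization: P = B₀·r / (1 − (1+r)^(−n)) = 13520.00·0.01175 / (1 − 1.01175^(−30)).
Denominator 1 − (1+r)^(−30) = 0.295625528.
P = 158.86 / 0.295625528 ≈ 537.37.

€537.37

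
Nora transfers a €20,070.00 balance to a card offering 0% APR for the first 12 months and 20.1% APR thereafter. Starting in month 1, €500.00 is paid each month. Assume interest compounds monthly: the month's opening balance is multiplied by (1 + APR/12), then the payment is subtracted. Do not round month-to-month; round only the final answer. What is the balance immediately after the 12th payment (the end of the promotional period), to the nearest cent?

€14,070.00

Promo months 1–12 at r₀ = 0%/12 = 0; months 13+ at r₁ = 20.1%/12 = 0.01675.
After month 12 (no interest yet): B = €20,070.00 − 12·€500.00 = €14,070.00.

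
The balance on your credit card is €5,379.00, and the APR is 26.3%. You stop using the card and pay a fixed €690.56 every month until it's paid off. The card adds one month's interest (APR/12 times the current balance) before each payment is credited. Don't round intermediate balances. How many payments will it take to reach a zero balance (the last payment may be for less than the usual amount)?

9 months

Monthly rate r = 26.3%/12 = 2.19167% = 0.0219167.
Recurrence: B ← B·(1+r) − €690.56.
Month 1: interest €117.89; balance after payment €4,806.33.
Month 2: interest €105.34; balance after payment €4,221.11.
Closed form: n = −ln(1 − rB₀/P)/ln(1+r) = −ln(0.82928)/ln(1.02192) ≈ 8.634, so the balance reaches zero during payment 9.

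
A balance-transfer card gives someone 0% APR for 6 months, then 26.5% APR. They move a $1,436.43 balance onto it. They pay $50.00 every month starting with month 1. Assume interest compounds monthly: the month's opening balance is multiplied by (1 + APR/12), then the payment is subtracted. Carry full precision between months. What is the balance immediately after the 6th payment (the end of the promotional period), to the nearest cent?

Promo months 1–6 at r₀ = 0%/12 = 0; months 7+ at r₁ = 26.5%/12 = 0.0220833.
After month 6 (no interest yet): B = $1,436.43 − 6·$50.00 = $1,136.43.

$1,136.43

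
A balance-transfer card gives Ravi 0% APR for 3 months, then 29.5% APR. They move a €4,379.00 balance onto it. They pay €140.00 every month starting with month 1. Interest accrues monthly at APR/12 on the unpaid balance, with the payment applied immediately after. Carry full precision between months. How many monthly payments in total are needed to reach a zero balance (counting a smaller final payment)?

Promo months 1–3 at r₀ = 0%/12 = 0; months 4+ at r₁ = 29.5%/12 = 0.0245833.
After month 3 (no interest yet): B = €4,379.00 − 3·€140.00 = €3,959.00.
Then at r₁ with €140.00/mo: n₂ = −ln(1 − r₁·B/P)/ln(1+r₁) ≈ 48.92 → 49 more payments.

52 months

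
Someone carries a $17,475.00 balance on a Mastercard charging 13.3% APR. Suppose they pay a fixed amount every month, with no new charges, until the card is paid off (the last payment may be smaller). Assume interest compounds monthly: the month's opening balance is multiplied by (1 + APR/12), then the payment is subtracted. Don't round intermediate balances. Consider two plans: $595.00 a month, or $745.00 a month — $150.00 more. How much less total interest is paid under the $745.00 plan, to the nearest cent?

Monthly rate r = 13.3%/12 = 1.10833% = 0.0110833.
At $595.00/mo: n = ⌈−ln(1 − rB₀/P)/ln(1+r)⌉ = 36 payments (last $433.72); total interest = total paid − $17,475.00 = $3,783.72.
At $745.00/mo: 28 payments (last $235.24); total interest $2,875.24.
Interest saved = $3,783.72 − $2,875.24 = $908.48.

$908.48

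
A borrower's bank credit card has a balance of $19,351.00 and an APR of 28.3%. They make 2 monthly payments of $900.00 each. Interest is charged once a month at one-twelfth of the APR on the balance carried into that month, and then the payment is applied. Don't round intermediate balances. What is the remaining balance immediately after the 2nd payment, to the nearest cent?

Monthly rate r = 28.3%/12 = 2.35833% = 0.0235833.
Each month: B ← B·(1+r) − $900.00.
Month 1: interest $456.36; balance after payment $18,907.36.
Month 2: interest $445.90; balance after payment $18,453.26.

$18,453.26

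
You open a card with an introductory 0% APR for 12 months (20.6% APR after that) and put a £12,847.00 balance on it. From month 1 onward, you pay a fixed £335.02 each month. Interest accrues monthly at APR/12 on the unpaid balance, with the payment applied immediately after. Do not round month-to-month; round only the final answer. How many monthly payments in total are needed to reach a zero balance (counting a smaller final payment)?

48 payments

Promo months 1–12 at r₀ = 0%/12 = 0; months 13+ at r₁ = 20.6%/12 = 0.0171667.
After month 12 (no interest yet): B = £12,847.00 − 12·£335.02 = £8,826.76.
Then at r₁ with £335.02/mo: n₂ = −ln(1 − r₁·B/P)/ln(1+r₁) ≈ 35.37 → 36 more payments.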